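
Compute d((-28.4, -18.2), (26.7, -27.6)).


dx=55.1, dy=-9.4
d^2 = 55.1^2 + (-9.4)^2 = 3124.37
d = sqrt(3124.37) = 55.8961

55.8961


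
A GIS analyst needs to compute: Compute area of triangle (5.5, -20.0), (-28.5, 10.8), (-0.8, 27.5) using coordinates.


Area = |x_A(y_B-y_C) + x_B(y_C-y_A) + x_C(y_A-y_B)|/2
= |(-91.85) + (-1353.75) + 24.64|/2
= 1420.96/2 = 710.48

710.48


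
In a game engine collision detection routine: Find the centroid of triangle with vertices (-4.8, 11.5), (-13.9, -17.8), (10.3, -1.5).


Centroid = ((x_A+x_B+x_C)/3, (y_A+y_B+y_C)/3)
= (((-4.8)+(-13.9)+10.3)/3, (11.5+(-17.8)+(-1.5))/3)
= (-2.8, -2.6)

(-2.8, -2.6)


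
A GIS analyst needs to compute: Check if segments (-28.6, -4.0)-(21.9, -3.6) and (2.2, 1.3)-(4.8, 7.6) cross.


Cross products: d1=180.26, d2=-136.85, d3=255.33, d4=572.44
d1*d2 < 0 and d3*d4 < 0? no

No, they don't intersect


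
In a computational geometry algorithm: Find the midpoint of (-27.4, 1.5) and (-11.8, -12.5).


M = (((-27.4)+(-11.8))/2, (1.5+(-12.5))/2)
= (-19.6, -5.5)

(-19.6, -5.5)


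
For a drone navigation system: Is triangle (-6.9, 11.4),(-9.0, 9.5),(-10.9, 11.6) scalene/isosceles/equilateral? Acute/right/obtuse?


Side lengths squared: AB^2=8.02, BC^2=8.02, CA^2=16.04
Sorted: [8.02, 8.02, 16.04]
By sides: Isosceles, By angles: Right

Isosceles, Right


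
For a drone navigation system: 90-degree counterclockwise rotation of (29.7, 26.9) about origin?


90° CCW: (x,y) -> (-y, x)
(29.7,26.9) -> (-26.9, 29.7)

(-26.9, 29.7)


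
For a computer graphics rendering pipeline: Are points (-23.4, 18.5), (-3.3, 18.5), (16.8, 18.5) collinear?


Cross product: ((-3.3)-(-23.4))*(18.5-18.5) - (18.5-18.5)*(16.8-(-23.4))
= 0

Yes, collinear


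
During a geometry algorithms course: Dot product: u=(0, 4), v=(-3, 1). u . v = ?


u . v = u_x*v_x + u_y*v_y = 0*(-3) + 4*1
= 0 + 4 = 4

4


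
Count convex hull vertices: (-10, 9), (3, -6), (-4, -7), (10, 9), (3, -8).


Convex hull vertices (CCW): (-10, 9), (-4, -7), (3, -8), (10, 9)
Count = 4

4


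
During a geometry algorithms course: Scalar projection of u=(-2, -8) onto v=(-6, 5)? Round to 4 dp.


u.v = -28, |v| = sqrt(61) = 7.8102
Scalar projection = u.v / |v| = -28 / sqrt(61) = -3.585

-3.585


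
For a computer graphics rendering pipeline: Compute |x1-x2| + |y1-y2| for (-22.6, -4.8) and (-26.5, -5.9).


|(-22.6)-(-26.5)| + |(-4.8)-(-5.9)| = 3.9 + 1.1 = 5

5


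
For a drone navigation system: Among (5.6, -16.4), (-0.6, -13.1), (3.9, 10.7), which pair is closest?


d(P0,P1) = 7.0235, d(P0,P2) = 27.1533, d(P1,P2) = 24.2217
Closest: P0 and P1

Closest pair: (5.6, -16.4) and (-0.6, -13.1), distance = 7.0235


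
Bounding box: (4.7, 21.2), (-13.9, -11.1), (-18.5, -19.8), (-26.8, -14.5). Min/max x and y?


x range: [-26.8, 4.7]
y range: [-19.8, 21.2]
Bounding box: (-26.8,-19.8) to (4.7,21.2)

(-26.8,-19.8) to (4.7,21.2)


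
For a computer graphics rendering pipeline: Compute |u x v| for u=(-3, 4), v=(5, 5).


|u x v| = |(-3)*5 - 4*5|
= |(-15) - 20| = 35

35


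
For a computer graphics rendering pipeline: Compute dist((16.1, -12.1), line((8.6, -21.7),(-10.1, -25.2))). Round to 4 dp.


|cross product| = 153.27
|line direction| = sqrt(361.94) = 19.0247
Distance = 153.27/sqrt(361.94) = 8.0564

8.0564


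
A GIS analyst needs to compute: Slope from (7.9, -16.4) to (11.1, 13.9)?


slope = (y2-y1)/(x2-x1) = (13.9-(-16.4))/(11.1-7.9) = 30.3/3.2 = 9.4688

9.4688


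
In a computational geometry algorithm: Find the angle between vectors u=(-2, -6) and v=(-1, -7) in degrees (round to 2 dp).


u.v = 44, |u| = sqrt(40) = 6.3246, |v| = sqrt(50) = 7.0711
cos(theta) = u.v/(|u||v|) = 44/sqrt(2000) = 0.98387
theta = acos(0.98387) = 10.3 degrees

10.3 degrees


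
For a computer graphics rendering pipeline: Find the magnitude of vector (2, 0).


|u| = sqrt(2^2 + 0^2) = sqrt(4) = 2

2


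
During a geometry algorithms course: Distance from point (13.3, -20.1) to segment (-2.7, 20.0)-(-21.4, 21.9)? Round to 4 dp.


Project P onto AB: t = 0 (clamped to [0,1])
Closest point on segment: (-2.7, 20)
Distance: 43.1742

43.1742


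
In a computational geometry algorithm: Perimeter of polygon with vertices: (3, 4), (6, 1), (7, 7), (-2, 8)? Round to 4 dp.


Sides: (3, 4)->(6, 1): sqrt(18) = 4.242641, (6, 1)->(7, 7): sqrt(37) = 6.082763, (7, 7)->(-2, 8): sqrt(82) = 9.055385, (-2, 8)->(3, 4): sqrt(41) = 6.403124
Sum = 25.783913
Perimeter = 25.7839

25.7839


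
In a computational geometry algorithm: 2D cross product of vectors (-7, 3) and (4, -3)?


u x v = u_x*v_y - u_y*v_x = (-7)*(-3) - 3*4
= 21 - 12 = 9

9


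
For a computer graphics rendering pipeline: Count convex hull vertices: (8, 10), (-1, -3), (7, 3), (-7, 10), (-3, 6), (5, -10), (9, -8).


Convex hull vertices (CCW): (-7, 10), (-1, -3), (5, -10), (9, -8), (8, 10)
Count = 5

5


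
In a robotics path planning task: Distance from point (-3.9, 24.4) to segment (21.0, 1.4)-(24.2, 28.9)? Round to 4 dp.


Project P onto AB: t = 0.7212 (clamped to [0,1])
Closest point on segment: (23.308, 21.234)
Distance: 27.3915

27.3915


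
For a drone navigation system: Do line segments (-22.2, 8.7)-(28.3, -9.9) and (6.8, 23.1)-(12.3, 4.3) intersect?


Cross products: d1=-624.4, d2=222.7, d3=1266.6, d4=419.5
d1*d2 < 0 and d3*d4 < 0? no

No, they don't intersect


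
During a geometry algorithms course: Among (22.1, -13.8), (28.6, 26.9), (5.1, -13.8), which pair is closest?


d(P0,P1) = 41.2158, d(P0,P2) = 17, d(P1,P2) = 46.9972
Closest: P0 and P2

Closest pair: (22.1, -13.8) and (5.1, -13.8), distance = 17


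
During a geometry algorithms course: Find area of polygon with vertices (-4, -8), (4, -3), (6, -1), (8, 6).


Shoelace sum: ((-4)*(-3) - 4*(-8)) + (4*(-1) - 6*(-3)) + (6*6 - 8*(-1)) + (8*(-8) - (-4)*6)
= 62
Area = |62|/2 = 31

31


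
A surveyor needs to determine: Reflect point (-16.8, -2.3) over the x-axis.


Reflection over x-axis: (x,y) -> (x,-y)
(-16.8, -2.3) -> (-16.8, 2.3)

(-16.8, 2.3)


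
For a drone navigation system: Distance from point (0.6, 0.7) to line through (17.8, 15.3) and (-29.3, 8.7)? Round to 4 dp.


|cross product| = 574.14
|line direction| = sqrt(2261.97) = 47.5602
Distance = 574.14/sqrt(2261.97) = 12.0719

12.0719


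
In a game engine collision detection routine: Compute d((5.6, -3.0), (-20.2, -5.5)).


dx=-25.8, dy=-2.5
d^2 = (-25.8)^2 + (-2.5)^2 = 671.89
d = sqrt(671.89) = 25.9208

25.9208


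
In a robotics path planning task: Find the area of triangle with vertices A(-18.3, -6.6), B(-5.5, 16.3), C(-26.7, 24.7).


Area = |x_A(y_B-y_C) + x_B(y_C-y_A) + x_C(y_A-y_B)|/2
= |153.72 + (-172.15) + 611.43|/2
= 593/2 = 296.5

296.5


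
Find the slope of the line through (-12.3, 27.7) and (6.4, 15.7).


slope = (y2-y1)/(x2-x1) = (15.7-27.7)/(6.4-(-12.3)) = (-12)/18.7 = -0.6417

-0.6417


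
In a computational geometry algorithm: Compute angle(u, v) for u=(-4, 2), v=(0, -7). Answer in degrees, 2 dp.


u.v = -14, |u| = sqrt(20) = 4.4721, |v| = sqrt(49) = 7
cos(theta) = u.v/(|u||v|) = -14/sqrt(980) = -0.447214
theta = acos(-0.447214) = 116.57 degrees

116.57 degrees


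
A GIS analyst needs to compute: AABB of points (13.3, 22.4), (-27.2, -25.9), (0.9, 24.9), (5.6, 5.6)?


x range: [-27.2, 13.3]
y range: [-25.9, 24.9]
Bounding box: (-27.2,-25.9) to (13.3,24.9)

(-27.2,-25.9) to (13.3,24.9)


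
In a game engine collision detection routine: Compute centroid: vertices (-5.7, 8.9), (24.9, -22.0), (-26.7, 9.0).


Centroid = ((x_A+x_B+x_C)/3, (y_A+y_B+y_C)/3)
= (((-5.7)+24.9+(-26.7))/3, (8.9+(-22)+9)/3)
= (-2.5, -1.3667)

(-2.5, -1.3667)


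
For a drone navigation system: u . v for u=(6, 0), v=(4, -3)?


u . v = u_x*v_x + u_y*v_y = 6*4 + 0*(-3)
= 24 + 0 = 24

24


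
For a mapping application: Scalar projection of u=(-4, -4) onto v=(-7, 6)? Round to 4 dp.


u.v = 4, |v| = sqrt(85) = 9.2195
Scalar projection = u.v / |v| = 4 / sqrt(85) = 0.4339

0.4339


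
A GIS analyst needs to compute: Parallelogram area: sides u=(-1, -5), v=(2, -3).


|u x v| = |(-1)*(-3) - (-5)*2|
= |3 - (-10)| = 13

13


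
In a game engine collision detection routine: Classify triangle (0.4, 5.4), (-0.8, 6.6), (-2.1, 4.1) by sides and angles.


Side lengths squared: AB^2=2.88, BC^2=7.94, CA^2=7.94
Sorted: [2.88, 7.94, 7.94]
By sides: Isosceles, By angles: Acute

Isosceles, Acute


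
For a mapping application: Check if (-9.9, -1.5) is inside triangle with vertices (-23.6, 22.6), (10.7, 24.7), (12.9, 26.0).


Cross products: AB x AP = -855.4, BC x BP = -30.86, CA x CP = 926.23
All same sign? no

No, outside


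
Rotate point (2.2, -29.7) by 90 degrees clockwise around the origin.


90° CW: (x,y) -> (y, -x)
(2.2,-29.7) -> (-29.7, -2.2)

(-29.7, -2.2)


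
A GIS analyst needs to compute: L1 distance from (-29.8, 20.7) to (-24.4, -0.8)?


|(-29.8)-(-24.4)| + |20.7-(-0.8)| = 5.4 + 21.5 = 26.9

26.9


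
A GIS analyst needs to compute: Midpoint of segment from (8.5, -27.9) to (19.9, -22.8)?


M = ((8.5+19.9)/2, ((-27.9)+(-22.8))/2)
= (14.2, -25.35)

(14.2, -25.35)


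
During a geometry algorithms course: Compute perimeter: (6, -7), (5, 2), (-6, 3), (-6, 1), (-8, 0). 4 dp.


Sides: (6, -7)->(5, 2): sqrt(82) = 9.055385, (5, 2)->(-6, 3): sqrt(122) = 11.045361, (-6, 3)->(-6, 1): sqrt(4) = 2, (-6, 1)->(-8, 0): sqrt(5) = 2.236068, (-8, 0)->(6, -7): sqrt(245) = 15.652476
Sum = 39.98929
Perimeter = 39.9893

39.9893


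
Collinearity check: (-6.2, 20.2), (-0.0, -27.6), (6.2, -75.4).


Cross product: (0-(-6.2))*((-75.4)-20.2) - ((-27.6)-20.2)*(6.2-(-6.2))
= 0

Yes, collinear


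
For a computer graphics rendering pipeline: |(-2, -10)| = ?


|u| = sqrt((-2)^2 + (-10)^2) = sqrt(104) = 10.198

10.198


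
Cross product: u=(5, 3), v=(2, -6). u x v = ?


u x v = u_x*v_y - u_y*v_x = 5*(-6) - 3*2
= (-30) - 6 = -36

-36


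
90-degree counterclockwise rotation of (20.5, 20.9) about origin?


90° CCW: (x,y) -> (-y, x)
(20.5,20.9) -> (-20.9, 20.5)

(-20.9, 20.5)


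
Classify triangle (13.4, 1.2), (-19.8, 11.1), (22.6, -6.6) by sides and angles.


Side lengths squared: AB^2=1200.25, BC^2=2111.05, CA^2=145.48
Sorted: [145.48, 1200.25, 2111.05]
By sides: Scalene, By angles: Obtuse

Scalene, Obtuse


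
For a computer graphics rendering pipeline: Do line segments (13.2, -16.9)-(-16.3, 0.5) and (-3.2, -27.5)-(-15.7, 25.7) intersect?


Cross products: d1=-1004.98, d2=346.92, d3=598.06, d4=-753.84
d1*d2 < 0 and d3*d4 < 0? yes

Yes, they intersect


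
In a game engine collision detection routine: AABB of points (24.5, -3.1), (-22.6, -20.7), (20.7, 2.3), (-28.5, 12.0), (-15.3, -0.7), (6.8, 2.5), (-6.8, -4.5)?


x range: [-28.5, 24.5]
y range: [-20.7, 12]
Bounding box: (-28.5,-20.7) to (24.5,12)

(-28.5,-20.7) to (24.5,12)


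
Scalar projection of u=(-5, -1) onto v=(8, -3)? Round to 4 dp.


u.v = -37, |v| = sqrt(73) = 8.544
Scalar projection = u.v / |v| = -37 / sqrt(73) = -4.3305

-4.3305


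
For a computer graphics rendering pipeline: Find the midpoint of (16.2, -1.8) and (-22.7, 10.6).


M = ((16.2+(-22.7))/2, ((-1.8)+10.6)/2)
= (-3.25, 4.4)

(-3.25, 4.4)


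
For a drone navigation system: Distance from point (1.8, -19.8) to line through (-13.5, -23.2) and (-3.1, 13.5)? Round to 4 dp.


|cross product| = 526.15
|line direction| = sqrt(1455.05) = 38.1451
Distance = 526.15/sqrt(1455.05) = 13.7934

13.7934


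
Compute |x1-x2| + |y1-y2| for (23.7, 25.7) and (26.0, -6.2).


|23.7-26| + |25.7-(-6.2)| = 2.3 + 31.9 = 34.2

34.2


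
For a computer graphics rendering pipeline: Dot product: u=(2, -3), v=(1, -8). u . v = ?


u . v = u_x*v_x + u_y*v_y = 2*1 + (-3)*(-8)
= 2 + 24 = 26

26


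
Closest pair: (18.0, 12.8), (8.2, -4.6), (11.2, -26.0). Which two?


d(P0,P1) = 19.97, d(P0,P2) = 39.3914, d(P1,P2) = 21.6093
Closest: P0 and P1

Closest pair: (18.0, 12.8) and (8.2, -4.6), distance = 19.97


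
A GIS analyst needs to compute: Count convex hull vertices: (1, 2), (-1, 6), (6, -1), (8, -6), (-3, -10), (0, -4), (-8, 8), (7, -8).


Convex hull vertices (CCW): (-8, 8), (-3, -10), (7, -8), (8, -6), (6, -1), (-1, 6)
Count = 6

6


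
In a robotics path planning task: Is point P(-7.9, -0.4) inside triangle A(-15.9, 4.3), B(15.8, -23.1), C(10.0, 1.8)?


Cross products: AB x AP = 70.21, BC x BP = 458.47, CA x CP = 101.73
All same sign? yes

Yes, inside


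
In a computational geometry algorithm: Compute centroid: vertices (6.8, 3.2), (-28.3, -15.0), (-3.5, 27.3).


Centroid = ((x_A+x_B+x_C)/3, (y_A+y_B+y_C)/3)
= ((6.8+(-28.3)+(-3.5))/3, (3.2+(-15)+27.3)/3)
= (-8.3333, 5.1667)

(-8.3333, 5.1667)


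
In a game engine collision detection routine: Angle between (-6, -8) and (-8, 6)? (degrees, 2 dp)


u.v = 0, |u| = sqrt(100) = 10, |v| = sqrt(100) = 10
cos(theta) = u.v/(|u||v|) = 0/sqrt(10000) = 0
theta = acos(0) = 90 degrees

90 degrees


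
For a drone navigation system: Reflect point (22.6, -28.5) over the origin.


Reflection over origin: (x,y) -> (-x,-y)
(22.6, -28.5) -> (-22.6, 28.5)

(-22.6, 28.5)


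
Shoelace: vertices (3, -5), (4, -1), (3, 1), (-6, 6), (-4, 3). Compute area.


Shoelace sum: (3*(-1) - 4*(-5)) + (4*1 - 3*(-1)) + (3*6 - (-6)*1) + ((-6)*3 - (-4)*6) + ((-4)*(-5) - 3*3)
= 65
Area = |65|/2 = 32.5

32.5


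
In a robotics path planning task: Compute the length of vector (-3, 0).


|u| = sqrt((-3)^2 + 0^2) = sqrt(9) = 3

3


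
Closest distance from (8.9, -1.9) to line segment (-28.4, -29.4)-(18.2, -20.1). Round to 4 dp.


Project P onto AB: t = 0.883 (clamped to [0,1])
Closest point on segment: (12.7493, -21.1878)
Distance: 19.6682

19.6682


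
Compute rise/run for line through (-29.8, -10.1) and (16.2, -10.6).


slope = (y2-y1)/(x2-x1) = ((-10.6)-(-10.1))/(16.2-(-29.8)) = (-0.5)/46 = -0.0109

-0.0109


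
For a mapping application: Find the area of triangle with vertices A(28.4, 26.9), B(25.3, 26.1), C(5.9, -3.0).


Area = |x_A(y_B-y_C) + x_B(y_C-y_A) + x_C(y_A-y_B)|/2
= |826.44 + (-756.47) + 4.72|/2
= 74.69/2 = 37.345

37.345


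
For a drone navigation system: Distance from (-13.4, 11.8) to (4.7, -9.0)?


dx=18.1, dy=-20.8
d^2 = 18.1^2 + (-20.8)^2 = 760.25
d = sqrt(760.25) = 27.5726

27.5726


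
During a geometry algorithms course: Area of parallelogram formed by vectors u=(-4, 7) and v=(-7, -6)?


|u x v| = |(-4)*(-6) - 7*(-7)|
= |24 - (-49)| = 73

73


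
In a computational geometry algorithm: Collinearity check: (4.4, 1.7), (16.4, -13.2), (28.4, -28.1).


Cross product: (16.4-4.4)*((-28.1)-1.7) - ((-13.2)-1.7)*(28.4-4.4)
= 0

Yes, collinear


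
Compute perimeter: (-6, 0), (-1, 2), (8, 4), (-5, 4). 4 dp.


Sides: (-6, 0)->(-1, 2): sqrt(29) = 5.385165, (-1, 2)->(8, 4): sqrt(85) = 9.219544, (8, 4)->(-5, 4): sqrt(169) = 13, (-5, 4)->(-6, 0): sqrt(17) = 4.123106
Sum = 31.727815
Perimeter = 31.7278

31.7278


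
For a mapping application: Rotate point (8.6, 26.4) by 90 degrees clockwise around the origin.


90° CW: (x,y) -> (y, -x)
(8.6,26.4) -> (26.4, -8.6)

(26.4, -8.6)


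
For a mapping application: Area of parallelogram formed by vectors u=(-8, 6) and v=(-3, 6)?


|u x v| = |(-8)*6 - 6*(-3)|
= |(-48) - (-18)| = 30

30


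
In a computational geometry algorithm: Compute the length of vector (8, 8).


|u| = sqrt(8^2 + 8^2) = sqrt(128) = 11.3137

11.3137


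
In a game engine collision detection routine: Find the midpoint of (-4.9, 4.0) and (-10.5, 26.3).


M = (((-4.9)+(-10.5))/2, (4+26.3)/2)
= (-7.7, 15.15)

(-7.7, 15.15)


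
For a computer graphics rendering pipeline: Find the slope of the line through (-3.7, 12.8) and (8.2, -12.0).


slope = (y2-y1)/(x2-x1) = ((-12)-12.8)/(8.2-(-3.7)) = (-24.8)/11.9 = -2.084

-2.084


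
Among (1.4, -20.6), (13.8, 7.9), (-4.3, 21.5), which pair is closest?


d(P0,P1) = 31.0807, d(P0,P2) = 42.4841, d(P1,P2) = 22.64
Closest: P1 and P2

Closest pair: (13.8, 7.9) and (-4.3, 21.5), distance = 22.64


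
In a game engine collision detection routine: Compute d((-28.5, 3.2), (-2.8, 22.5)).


dx=25.7, dy=19.3
d^2 = 25.7^2 + 19.3^2 = 1032.98
d = sqrt(1032.98) = 32.14

32.14


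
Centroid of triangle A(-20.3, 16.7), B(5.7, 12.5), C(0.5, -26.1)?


Centroid = ((x_A+x_B+x_C)/3, (y_A+y_B+y_C)/3)
= (((-20.3)+5.7+0.5)/3, (16.7+12.5+(-26.1))/3)
= (-4.7, 1.0333)

(-4.7, 1.0333)


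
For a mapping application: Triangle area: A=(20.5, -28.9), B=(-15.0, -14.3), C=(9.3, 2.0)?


Area = |x_A(y_B-y_C) + x_B(y_C-y_A) + x_C(y_A-y_B)|/2
= |(-334.15) + (-463.5) + (-135.78)|/2
= 933.43/2 = 466.715

466.715


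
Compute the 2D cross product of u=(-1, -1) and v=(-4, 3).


u x v = u_x*v_y - u_y*v_x = (-1)*3 - (-1)*(-4)
= (-3) - 4 = -7

-7


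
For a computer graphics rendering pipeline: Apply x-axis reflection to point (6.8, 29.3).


Reflection over x-axis: (x,y) -> (x,-y)
(6.8, 29.3) -> (6.8, -29.3)

(6.8, -29.3)


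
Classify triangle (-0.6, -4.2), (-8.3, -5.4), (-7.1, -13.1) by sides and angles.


Side lengths squared: AB^2=60.73, BC^2=60.73, CA^2=121.46
Sorted: [60.73, 60.73, 121.46]
By sides: Isosceles, By angles: Right

Isosceles, Right


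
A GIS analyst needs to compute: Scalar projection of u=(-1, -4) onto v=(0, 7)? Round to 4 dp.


u.v = -28, |v| = sqrt(49) = 7
Scalar projection = u.v / |v| = -28 / sqrt(49) = -4

-4


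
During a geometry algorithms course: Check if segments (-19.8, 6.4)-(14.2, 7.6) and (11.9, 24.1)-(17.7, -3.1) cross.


Cross products: d1=-964.9, d2=-33.14, d3=563.76, d4=-368
d1*d2 < 0 and d3*d4 < 0? no

No, they don't intersect


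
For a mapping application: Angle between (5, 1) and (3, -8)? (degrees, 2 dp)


u.v = 7, |u| = sqrt(26) = 5.099, |v| = sqrt(73) = 8.544
cos(theta) = u.v/(|u||v|) = 7/sqrt(1898) = 0.160676
theta = acos(0.160676) = 80.75 degrees

80.75 degrees


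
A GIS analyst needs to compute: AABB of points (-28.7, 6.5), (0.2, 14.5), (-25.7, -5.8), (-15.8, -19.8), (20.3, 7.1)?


x range: [-28.7, 20.3]
y range: [-19.8, 14.5]
Bounding box: (-28.7,-19.8) to (20.3,14.5)

(-28.7,-19.8) to (20.3,14.5)


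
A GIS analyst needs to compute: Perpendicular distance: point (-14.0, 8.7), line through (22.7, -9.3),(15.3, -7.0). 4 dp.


|cross product| = 48.79
|line direction| = sqrt(60.05) = 7.7492
Distance = 48.79/sqrt(60.05) = 6.2961

6.2961


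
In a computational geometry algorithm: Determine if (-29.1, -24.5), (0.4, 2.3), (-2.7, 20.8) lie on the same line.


Cross product: (0.4-(-29.1))*(20.8-(-24.5)) - (2.3-(-24.5))*((-2.7)-(-29.1))
= 628.83

No, not collinear


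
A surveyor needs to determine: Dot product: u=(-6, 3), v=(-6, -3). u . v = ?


u . v = u_x*v_x + u_y*v_y = (-6)*(-6) + 3*(-3)
= 36 + (-9) = 27

27


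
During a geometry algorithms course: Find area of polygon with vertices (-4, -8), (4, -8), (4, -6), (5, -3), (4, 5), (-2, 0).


Shoelace sum: ((-4)*(-8) - 4*(-8)) + (4*(-6) - 4*(-8)) + (4*(-3) - 5*(-6)) + (5*5 - 4*(-3)) + (4*0 - (-2)*5) + ((-2)*(-8) - (-4)*0)
= 153
Area = |153|/2 = 76.5

76.5


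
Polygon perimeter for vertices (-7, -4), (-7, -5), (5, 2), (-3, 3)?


Sides: (-7, -4)->(-7, -5): sqrt(1) = 1, (-7, -5)->(5, 2): sqrt(193) = 13.892444, (5, 2)->(-3, 3): sqrt(65) = 8.062258, (-3, 3)->(-7, -4): sqrt(65) = 8.062258
Sum = 31.01696
Perimeter = 31.017

31.017


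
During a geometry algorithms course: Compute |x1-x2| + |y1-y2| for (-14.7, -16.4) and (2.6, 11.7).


|(-14.7)-2.6| + |(-16.4)-11.7| = 17.3 + 28.1 = 45.4

45.4


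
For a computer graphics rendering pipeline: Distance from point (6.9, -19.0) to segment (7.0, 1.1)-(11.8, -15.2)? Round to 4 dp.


Project P onto AB: t = 1 (clamped to [0,1])
Closest point on segment: (11.8, -15.2)
Distance: 6.2008

6.2008


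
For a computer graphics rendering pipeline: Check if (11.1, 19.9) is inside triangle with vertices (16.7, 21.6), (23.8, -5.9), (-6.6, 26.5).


Cross products: AB x AP = -166.07, BC x BP = -372.84, CA x CP = -67.05
All same sign? yes

Yes, inside


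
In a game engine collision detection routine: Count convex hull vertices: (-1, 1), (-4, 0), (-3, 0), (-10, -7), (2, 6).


Convex hull vertices (CCW): (-10, -7), (-1, 1), (2, 6), (-4, 0)
Count = 4

4


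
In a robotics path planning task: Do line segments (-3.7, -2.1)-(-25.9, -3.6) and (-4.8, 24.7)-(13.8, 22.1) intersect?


Cross products: d1=-495.62, d2=-581.24, d3=-596.61, d4=-510.99
d1*d2 < 0 and d3*d4 < 0? no

No, they don't intersect


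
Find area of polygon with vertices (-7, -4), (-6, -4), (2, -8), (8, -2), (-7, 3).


Shoelace sum: ((-7)*(-4) - (-6)*(-4)) + ((-6)*(-8) - 2*(-4)) + (2*(-2) - 8*(-8)) + (8*3 - (-7)*(-2)) + ((-7)*(-4) - (-7)*3)
= 179
Area = |179|/2 = 89.5

89.5


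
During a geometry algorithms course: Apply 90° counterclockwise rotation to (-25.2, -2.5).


90° CCW: (x,y) -> (-y, x)
(-25.2,-2.5) -> (2.5, -25.2)

(2.5, -25.2)


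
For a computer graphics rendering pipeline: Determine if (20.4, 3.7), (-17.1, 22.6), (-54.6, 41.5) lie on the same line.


Cross product: ((-17.1)-20.4)*(41.5-3.7) - (22.6-3.7)*((-54.6)-20.4)
= 0

Yes, collinear


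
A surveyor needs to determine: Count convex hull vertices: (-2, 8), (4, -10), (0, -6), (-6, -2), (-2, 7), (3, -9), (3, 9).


Convex hull vertices (CCW): (-6, -2), (4, -10), (3, 9), (-2, 8)
Count = 4

4


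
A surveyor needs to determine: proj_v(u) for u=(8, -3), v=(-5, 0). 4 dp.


u.v = -40, |v| = sqrt(25) = 5
Scalar projection = u.v / |v| = -40 / sqrt(25) = -8

-8


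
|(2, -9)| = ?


|u| = sqrt(2^2 + (-9)^2) = sqrt(85) = 9.2195

9.2195


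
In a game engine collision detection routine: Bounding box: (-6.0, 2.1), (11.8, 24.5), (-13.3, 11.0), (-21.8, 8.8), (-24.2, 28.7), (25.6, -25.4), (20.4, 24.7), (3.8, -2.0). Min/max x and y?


x range: [-24.2, 25.6]
y range: [-25.4, 28.7]
Bounding box: (-24.2,-25.4) to (25.6,28.7)

(-24.2,-25.4) to (25.6,28.7)


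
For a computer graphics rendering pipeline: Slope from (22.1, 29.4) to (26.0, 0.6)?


slope = (y2-y1)/(x2-x1) = (0.6-29.4)/(26-22.1) = (-28.8)/3.9 = -7.3846

-7.3846


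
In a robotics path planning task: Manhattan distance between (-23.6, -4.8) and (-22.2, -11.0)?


|(-23.6)-(-22.2)| + |(-4.8)-(-11)| = 1.4 + 6.2 = 7.6

7.6


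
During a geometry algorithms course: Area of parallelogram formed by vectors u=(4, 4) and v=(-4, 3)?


|u x v| = |4*3 - 4*(-4)|
= |12 - (-16)| = 28

28


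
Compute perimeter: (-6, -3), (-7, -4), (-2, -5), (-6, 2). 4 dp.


Sides: (-6, -3)->(-7, -4): sqrt(2) = 1.414214, (-7, -4)->(-2, -5): sqrt(26) = 5.09902, (-2, -5)->(-6, 2): sqrt(65) = 8.062258, (-6, 2)->(-6, -3): sqrt(25) = 5
Sum = 19.575492
Perimeter = 19.5755

19.5755


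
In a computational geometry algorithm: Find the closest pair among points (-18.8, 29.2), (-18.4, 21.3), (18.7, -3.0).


d(P0,P1) = 7.9101, d(P0,P2) = 49.4276, d(P1,P2) = 44.3497
Closest: P0 and P1

Closest pair: (-18.8, 29.2) and (-18.4, 21.3), distance = 7.9101


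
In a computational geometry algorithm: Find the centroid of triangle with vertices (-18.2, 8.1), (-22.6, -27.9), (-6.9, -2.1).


Centroid = ((x_A+x_B+x_C)/3, (y_A+y_B+y_C)/3)
= (((-18.2)+(-22.6)+(-6.9))/3, (8.1+(-27.9)+(-2.1))/3)
= (-15.9, -7.3)

(-15.9, -7.3)


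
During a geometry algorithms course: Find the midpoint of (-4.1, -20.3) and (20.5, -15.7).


M = (((-4.1)+20.5)/2, ((-20.3)+(-15.7))/2)
= (8.2, -18)

(8.2, -18)


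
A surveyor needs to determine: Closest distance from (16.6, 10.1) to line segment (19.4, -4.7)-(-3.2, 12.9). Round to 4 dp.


Project P onto AB: t = 0.3946 (clamped to [0,1])
Closest point on segment: (10.4825, 2.2446)
Distance: 9.9565

9.9565


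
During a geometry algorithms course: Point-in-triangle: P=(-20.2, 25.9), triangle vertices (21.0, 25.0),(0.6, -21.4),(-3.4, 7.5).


Cross products: AB x AP = -1930.04, BC x BP = 411.92, CA x CP = 742.96
All same sign? no

No, outside


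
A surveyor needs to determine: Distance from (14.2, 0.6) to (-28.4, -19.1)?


dx=-42.6, dy=-19.7
d^2 = (-42.6)^2 + (-19.7)^2 = 2202.85
d = sqrt(2202.85) = 46.9345

46.9345


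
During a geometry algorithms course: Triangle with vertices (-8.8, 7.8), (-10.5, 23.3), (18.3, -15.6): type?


Side lengths squared: AB^2=243.14, BC^2=2342.65, CA^2=1281.97
Sorted: [243.14, 1281.97, 2342.65]
By sides: Scalene, By angles: Obtuse

Scalene, Obtuse


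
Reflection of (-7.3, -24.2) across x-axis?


Reflection over x-axis: (x,y) -> (x,-y)
(-7.3, -24.2) -> (-7.3, 24.2)

(-7.3, 24.2)


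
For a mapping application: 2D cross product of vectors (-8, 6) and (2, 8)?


u x v = u_x*v_y - u_y*v_x = (-8)*8 - 6*2
= (-64) - 12 = -76

-76


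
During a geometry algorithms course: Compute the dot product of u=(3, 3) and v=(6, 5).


u . v = u_x*v_x + u_y*v_y = 3*6 + 3*5
= 18 + 15 = 33

33


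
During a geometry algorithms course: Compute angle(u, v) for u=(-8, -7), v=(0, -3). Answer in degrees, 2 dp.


u.v = 21, |u| = sqrt(113) = 10.6301, |v| = sqrt(9) = 3
cos(theta) = u.v/(|u||v|) = 21/sqrt(1017) = 0.658505
theta = acos(0.658505) = 48.81 degrees

48.81 degrees


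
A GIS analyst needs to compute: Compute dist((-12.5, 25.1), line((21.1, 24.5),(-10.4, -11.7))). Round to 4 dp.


|cross product| = 1235.22
|line direction| = sqrt(2302.69) = 47.9864
Distance = 1235.22/sqrt(2302.69) = 25.7411

25.7411


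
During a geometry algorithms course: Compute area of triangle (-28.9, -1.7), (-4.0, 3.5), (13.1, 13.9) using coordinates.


Area = |x_A(y_B-y_C) + x_B(y_C-y_A) + x_C(y_A-y_B)|/2
= |300.56 + (-62.4) + (-68.12)|/2
= 170.04/2 = 85.02

85.02


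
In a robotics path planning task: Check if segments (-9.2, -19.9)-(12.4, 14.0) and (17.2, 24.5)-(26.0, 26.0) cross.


Cross products: d1=-351.12, d2=-85.2, d3=64.08, d4=-201.84
d1*d2 < 0 and d3*d4 < 0? no

No, they don't intersect


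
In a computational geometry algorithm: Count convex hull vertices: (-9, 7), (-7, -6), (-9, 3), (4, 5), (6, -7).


Convex hull vertices (CCW): (-9, 3), (-7, -6), (6, -7), (4, 5), (-9, 7)
Count = 5

5


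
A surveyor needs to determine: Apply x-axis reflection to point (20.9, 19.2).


Reflection over x-axis: (x,y) -> (x,-y)
(20.9, 19.2) -> (20.9, -19.2)

(20.9, -19.2)


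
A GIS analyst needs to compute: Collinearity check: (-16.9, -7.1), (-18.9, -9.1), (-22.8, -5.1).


Cross product: ((-18.9)-(-16.9))*((-5.1)-(-7.1)) - ((-9.1)-(-7.1))*((-22.8)-(-16.9))
= -15.8

No, not collinear


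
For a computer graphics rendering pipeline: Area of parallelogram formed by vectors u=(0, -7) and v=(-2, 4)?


|u x v| = |0*4 - (-7)*(-2)|
= |0 - 14| = 14

14


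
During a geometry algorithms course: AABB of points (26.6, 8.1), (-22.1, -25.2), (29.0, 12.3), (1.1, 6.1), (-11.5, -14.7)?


x range: [-22.1, 29]
y range: [-25.2, 12.3]
Bounding box: (-22.1,-25.2) to (29,12.3)

(-22.1,-25.2) to (29,12.3)


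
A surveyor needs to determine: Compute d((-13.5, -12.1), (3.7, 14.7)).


dx=17.2, dy=26.8
d^2 = 17.2^2 + 26.8^2 = 1014.08
d = sqrt(1014.08) = 31.8446

31.8446


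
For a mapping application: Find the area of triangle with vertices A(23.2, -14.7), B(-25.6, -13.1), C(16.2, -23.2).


Area = |x_A(y_B-y_C) + x_B(y_C-y_A) + x_C(y_A-y_B)|/2
= |234.32 + 217.6 + (-25.92)|/2
= 426/2 = 213

213


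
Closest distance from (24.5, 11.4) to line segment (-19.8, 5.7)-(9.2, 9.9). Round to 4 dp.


Project P onto AB: t = 1 (clamped to [0,1])
Closest point on segment: (9.2, 9.9)
Distance: 15.3734

15.3734


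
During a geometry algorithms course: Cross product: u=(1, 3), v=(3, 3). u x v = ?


u x v = u_x*v_y - u_y*v_x = 1*3 - 3*3
= 3 - 9 = -6

-6


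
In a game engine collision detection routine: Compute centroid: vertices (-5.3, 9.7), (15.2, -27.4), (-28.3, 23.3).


Centroid = ((x_A+x_B+x_C)/3, (y_A+y_B+y_C)/3)
= (((-5.3)+15.2+(-28.3))/3, (9.7+(-27.4)+23.3)/3)
= (-6.1333, 1.8667)

(-6.1333, 1.8667)


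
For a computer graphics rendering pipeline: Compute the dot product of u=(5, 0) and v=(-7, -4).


u . v = u_x*v_x + u_y*v_y = 5*(-7) + 0*(-4)
= (-35) + 0 = -35

-35


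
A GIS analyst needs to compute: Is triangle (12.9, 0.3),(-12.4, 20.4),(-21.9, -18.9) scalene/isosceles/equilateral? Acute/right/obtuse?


Side lengths squared: AB^2=1044.1, BC^2=1634.74, CA^2=1579.68
Sorted: [1044.1, 1579.68, 1634.74]
By sides: Scalene, By angles: Acute

Scalene, Acute


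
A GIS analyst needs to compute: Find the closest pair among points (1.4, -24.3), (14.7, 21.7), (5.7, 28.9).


d(P0,P1) = 47.8841, d(P0,P2) = 53.3735, d(P1,P2) = 11.5256
Closest: P1 and P2

Closest pair: (14.7, 21.7) and (5.7, 28.9), distance = 11.5256


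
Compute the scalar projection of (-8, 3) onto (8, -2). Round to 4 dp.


u.v = -70, |v| = sqrt(68) = 8.2462
Scalar projection = u.v / |v| = -70 / sqrt(68) = -8.4887

-8.4887


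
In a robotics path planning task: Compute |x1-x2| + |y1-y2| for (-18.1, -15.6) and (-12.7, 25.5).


|(-18.1)-(-12.7)| + |(-15.6)-25.5| = 5.4 + 41.1 = 46.5

46.5


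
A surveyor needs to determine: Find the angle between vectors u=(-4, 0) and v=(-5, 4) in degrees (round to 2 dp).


u.v = 20, |u| = sqrt(16) = 4, |v| = sqrt(41) = 6.4031
cos(theta) = u.v/(|u||v|) = 20/sqrt(656) = 0.780869
theta = acos(0.780869) = 38.66 degrees

38.66 degrees


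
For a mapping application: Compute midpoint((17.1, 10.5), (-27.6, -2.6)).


M = ((17.1+(-27.6))/2, (10.5+(-2.6))/2)
= (-5.25, 3.95)

(-5.25, 3.95)


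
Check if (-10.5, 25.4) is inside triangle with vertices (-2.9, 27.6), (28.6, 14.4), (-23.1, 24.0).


Cross products: AB x AP = -169.62, BC x BP = -193.34, CA x CP = -17.08
All same sign? yes

Yes, inside


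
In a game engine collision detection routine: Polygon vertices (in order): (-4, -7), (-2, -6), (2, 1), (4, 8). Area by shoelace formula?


Shoelace sum: ((-4)*(-6) - (-2)*(-7)) + ((-2)*1 - 2*(-6)) + (2*8 - 4*1) + (4*(-7) - (-4)*8)
= 36
Area = |36|/2 = 18

18


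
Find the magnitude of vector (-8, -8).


|u| = sqrt((-8)^2 + (-8)^2) = sqrt(128) = 11.3137

11.3137


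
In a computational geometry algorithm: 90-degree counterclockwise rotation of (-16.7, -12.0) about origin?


90° CCW: (x,y) -> (-y, x)
(-16.7,-12) -> (12, -16.7)

(12, -16.7)


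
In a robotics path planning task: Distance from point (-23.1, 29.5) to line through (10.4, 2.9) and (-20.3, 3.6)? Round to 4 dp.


|cross product| = 793.17
|line direction| = sqrt(942.98) = 30.708
Distance = 793.17/sqrt(942.98) = 25.8294

25.8294


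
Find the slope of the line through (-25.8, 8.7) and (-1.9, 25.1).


slope = (y2-y1)/(x2-x1) = (25.1-8.7)/((-1.9)-(-25.8)) = 16.4/23.9 = 0.6862

0.6862


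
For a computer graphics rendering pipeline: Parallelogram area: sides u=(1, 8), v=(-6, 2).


|u x v| = |1*2 - 8*(-6)|
= |2 - (-48)| = 50

50


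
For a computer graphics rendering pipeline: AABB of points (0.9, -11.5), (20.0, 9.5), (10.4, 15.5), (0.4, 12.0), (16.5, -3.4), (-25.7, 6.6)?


x range: [-25.7, 20]
y range: [-11.5, 15.5]
Bounding box: (-25.7,-11.5) to (20,15.5)

(-25.7,-11.5) to (20,15.5)


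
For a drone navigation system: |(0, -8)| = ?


|u| = sqrt(0^2 + (-8)^2) = sqrt(64) = 8

8


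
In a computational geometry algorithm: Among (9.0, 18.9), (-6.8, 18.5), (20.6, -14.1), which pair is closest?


d(P0,P1) = 15.8051, d(P0,P2) = 34.9794, d(P1,P2) = 42.5854
Closest: P0 and P1

Closest pair: (9.0, 18.9) and (-6.8, 18.5), distance = 15.8051


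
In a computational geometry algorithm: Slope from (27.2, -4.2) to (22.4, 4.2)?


slope = (y2-y1)/(x2-x1) = (4.2-(-4.2))/(22.4-27.2) = 8.4/(-4.8) = -1.75

-1.75


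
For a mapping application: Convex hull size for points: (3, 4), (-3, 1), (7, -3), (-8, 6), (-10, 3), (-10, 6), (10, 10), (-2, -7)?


Convex hull vertices (CCW): (-10, 3), (-2, -7), (7, -3), (10, 10), (-10, 6)
Count = 5

5


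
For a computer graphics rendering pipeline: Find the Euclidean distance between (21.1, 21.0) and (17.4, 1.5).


dx=-3.7, dy=-19.5
d^2 = (-3.7)^2 + (-19.5)^2 = 393.94
d = sqrt(393.94) = 19.8479

19.8479


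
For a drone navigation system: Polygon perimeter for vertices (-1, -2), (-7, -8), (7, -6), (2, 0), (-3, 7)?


Sides: (-1, -2)->(-7, -8): sqrt(72) = 8.485281, (-7, -8)->(7, -6): sqrt(200) = 14.142136, (7, -6)->(2, 0): sqrt(61) = 7.81025, (2, 0)->(-3, 7): sqrt(74) = 8.602325, (-3, 7)->(-1, -2): sqrt(85) = 9.219544
Sum = 48.259536
Perimeter = 48.2595

48.2595


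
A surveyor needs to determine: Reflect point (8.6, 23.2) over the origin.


Reflection over origin: (x,y) -> (-x,-y)
(8.6, 23.2) -> (-8.6, -23.2)

(-8.6, -23.2)


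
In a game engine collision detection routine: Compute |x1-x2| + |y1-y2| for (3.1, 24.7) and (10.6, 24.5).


|3.1-10.6| + |24.7-24.5| = 7.5 + 0.2 = 7.7

7.7


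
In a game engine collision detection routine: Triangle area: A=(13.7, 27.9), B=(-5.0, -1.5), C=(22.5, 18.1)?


Area = |x_A(y_B-y_C) + x_B(y_C-y_A) + x_C(y_A-y_B)|/2
= |(-268.52) + 49 + 661.5|/2
= 441.98/2 = 220.99

220.99


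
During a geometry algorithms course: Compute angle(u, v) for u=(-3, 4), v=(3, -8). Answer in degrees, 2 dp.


u.v = -41, |u| = sqrt(25) = 5, |v| = sqrt(73) = 8.544
cos(theta) = u.v/(|u||v|) = -41/sqrt(1825) = -0.959737
theta = acos(-0.959737) = 163.69 degrees

163.69 degrees


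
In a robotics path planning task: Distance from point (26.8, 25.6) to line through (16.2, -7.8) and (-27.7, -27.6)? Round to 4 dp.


|cross product| = 1256.38
|line direction| = sqrt(2319.25) = 48.1586
Distance = 1256.38/sqrt(2319.25) = 26.0884

26.0884


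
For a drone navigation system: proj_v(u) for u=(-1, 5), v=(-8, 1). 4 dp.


u.v = 13, |v| = sqrt(65) = 8.0623
Scalar projection = u.v / |v| = 13 / sqrt(65) = 1.6125

1.6125


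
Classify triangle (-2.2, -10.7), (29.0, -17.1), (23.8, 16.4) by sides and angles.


Side lengths squared: AB^2=1014.4, BC^2=1149.29, CA^2=1410.41
Sorted: [1014.4, 1149.29, 1410.41]
By sides: Scalene, By angles: Acute

Scalene, Acute


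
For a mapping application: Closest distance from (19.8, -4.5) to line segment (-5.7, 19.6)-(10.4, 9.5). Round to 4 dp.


Project P onto AB: t = 1 (clamped to [0,1])
Closest point on segment: (10.4, 9.5)
Distance: 16.863

16.863


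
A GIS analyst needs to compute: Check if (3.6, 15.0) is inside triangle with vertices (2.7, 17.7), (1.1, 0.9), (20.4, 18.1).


Cross products: AB x AP = 19.44, BC x BP = 229.13, CA x CP = 48.15
All same sign? yes

Yes, inside


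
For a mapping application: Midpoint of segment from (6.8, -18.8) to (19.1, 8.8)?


M = ((6.8+19.1)/2, ((-18.8)+8.8)/2)
= (12.95, -5)

(12.95, -5)


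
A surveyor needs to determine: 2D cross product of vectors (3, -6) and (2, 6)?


u x v = u_x*v_y - u_y*v_x = 3*6 - (-6)*2
= 18 - (-12) = 30

30


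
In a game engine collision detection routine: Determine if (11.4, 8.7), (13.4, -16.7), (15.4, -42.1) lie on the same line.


Cross product: (13.4-11.4)*((-42.1)-8.7) - ((-16.7)-8.7)*(15.4-11.4)
= 0

Yes, collinear


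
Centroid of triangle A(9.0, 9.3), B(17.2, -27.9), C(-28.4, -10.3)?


Centroid = ((x_A+x_B+x_C)/3, (y_A+y_B+y_C)/3)
= ((9+17.2+(-28.4))/3, (9.3+(-27.9)+(-10.3))/3)
= (-0.7333, -9.6333)

(-0.7333, -9.6333)


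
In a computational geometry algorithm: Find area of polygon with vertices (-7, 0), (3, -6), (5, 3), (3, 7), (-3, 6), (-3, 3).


Shoelace sum: ((-7)*(-6) - 3*0) + (3*3 - 5*(-6)) + (5*7 - 3*3) + (3*6 - (-3)*7) + ((-3)*3 - (-3)*6) + ((-3)*0 - (-7)*3)
= 176
Area = |176|/2 = 88

88


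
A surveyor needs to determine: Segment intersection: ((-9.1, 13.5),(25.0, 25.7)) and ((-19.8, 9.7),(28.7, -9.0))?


Cross products: d1=384.39, d2=1613.76, d3=0.96, d4=-1228.41
d1*d2 < 0 and d3*d4 < 0? no

No, they don't intersect


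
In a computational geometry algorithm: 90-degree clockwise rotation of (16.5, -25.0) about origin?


90° CW: (x,y) -> (y, -x)
(16.5,-25) -> (-25, -16.5)

(-25, -16.5)


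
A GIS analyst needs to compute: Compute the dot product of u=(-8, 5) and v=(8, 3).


u . v = u_x*v_x + u_y*v_y = (-8)*8 + 5*3
= (-64) + 15 = -49

-49


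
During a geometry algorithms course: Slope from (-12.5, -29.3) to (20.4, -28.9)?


slope = (y2-y1)/(x2-x1) = ((-28.9)-(-29.3))/(20.4-(-12.5)) = 0.4/32.9 = 0.0122

0.0122


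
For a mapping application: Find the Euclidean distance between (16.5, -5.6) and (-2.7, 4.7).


dx=-19.2, dy=10.3
d^2 = (-19.2)^2 + 10.3^2 = 474.73
d = sqrt(474.73) = 21.7883

21.7883


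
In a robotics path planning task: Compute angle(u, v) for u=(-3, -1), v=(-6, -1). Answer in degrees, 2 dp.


u.v = 19, |u| = sqrt(10) = 3.1623, |v| = sqrt(37) = 6.0828
cos(theta) = u.v/(|u||v|) = 19/sqrt(370) = 0.987763
theta = acos(0.987763) = 8.97 degrees

8.97 degrees


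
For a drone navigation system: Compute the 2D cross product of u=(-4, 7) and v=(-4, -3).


u x v = u_x*v_y - u_y*v_x = (-4)*(-3) - 7*(-4)
= 12 - (-28) = 40

40


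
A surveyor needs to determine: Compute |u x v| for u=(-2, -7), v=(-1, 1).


|u x v| = |(-2)*1 - (-7)*(-1)|
= |(-2) - 7| = 9

9


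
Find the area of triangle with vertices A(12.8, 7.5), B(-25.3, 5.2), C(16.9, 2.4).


Area = |x_A(y_B-y_C) + x_B(y_C-y_A) + x_C(y_A-y_B)|/2
= |35.84 + 129.03 + 38.87|/2
= 203.74/2 = 101.87

101.87


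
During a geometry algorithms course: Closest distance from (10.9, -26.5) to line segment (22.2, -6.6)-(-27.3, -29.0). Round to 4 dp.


Project P onto AB: t = 0.3405 (clamped to [0,1])
Closest point on segment: (5.3461, -14.2268)
Distance: 13.4713

13.4713


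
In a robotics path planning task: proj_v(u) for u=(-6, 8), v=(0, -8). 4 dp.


u.v = -64, |v| = sqrt(64) = 8
Scalar projection = u.v / |v| = -64 / sqrt(64) = -8

-8


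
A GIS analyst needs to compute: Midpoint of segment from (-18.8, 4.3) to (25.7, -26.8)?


M = (((-18.8)+25.7)/2, (4.3+(-26.8))/2)
= (3.45, -11.25)

(3.45, -11.25)


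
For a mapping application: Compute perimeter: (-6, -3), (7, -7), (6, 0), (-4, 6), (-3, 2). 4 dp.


Sides: (-6, -3)->(7, -7): sqrt(185) = 13.601471, (7, -7)->(6, 0): sqrt(50) = 7.071068, (6, 0)->(-4, 6): sqrt(136) = 11.661904, (-4, 6)->(-3, 2): sqrt(17) = 4.123106, (-3, 2)->(-6, -3): sqrt(34) = 5.830952
Sum = 42.288501
Perimeter = 42.2885

42.2885


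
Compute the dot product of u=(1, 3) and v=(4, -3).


u . v = u_x*v_x + u_y*v_y = 1*4 + 3*(-3)
= 4 + (-9) = -5

-5


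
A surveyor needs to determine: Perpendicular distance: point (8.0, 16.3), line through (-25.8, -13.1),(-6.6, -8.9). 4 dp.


|cross product| = 422.52
|line direction| = sqrt(386.28) = 19.654
Distance = 422.52/sqrt(386.28) = 21.4979

21.4979


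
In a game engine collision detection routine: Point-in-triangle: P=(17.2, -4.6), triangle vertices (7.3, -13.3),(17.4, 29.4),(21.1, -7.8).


Cross products: AB x AP = -334.86, BC x BP = -133.24, CA x CP = -65.61
All same sign? yes

Yes, inside


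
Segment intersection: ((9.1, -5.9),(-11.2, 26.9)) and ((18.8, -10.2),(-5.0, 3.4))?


Cross products: d1=29.58, d2=-474.98, d3=-230.87, d4=273.69
d1*d2 < 0 and d3*d4 < 0? yes

Yes, they intersect


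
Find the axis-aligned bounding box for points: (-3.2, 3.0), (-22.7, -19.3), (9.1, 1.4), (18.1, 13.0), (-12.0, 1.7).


x range: [-22.7, 18.1]
y range: [-19.3, 13]
Bounding box: (-22.7,-19.3) to (18.1,13)

(-22.7,-19.3) to (18.1,13)


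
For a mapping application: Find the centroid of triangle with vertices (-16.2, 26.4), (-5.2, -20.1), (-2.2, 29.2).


Centroid = ((x_A+x_B+x_C)/3, (y_A+y_B+y_C)/3)
= (((-16.2)+(-5.2)+(-2.2))/3, (26.4+(-20.1)+29.2)/3)
= (-7.8667, 11.8333)

(-7.8667, 11.8333)


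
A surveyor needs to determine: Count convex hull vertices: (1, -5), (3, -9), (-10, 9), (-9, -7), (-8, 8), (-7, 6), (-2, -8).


Convex hull vertices (CCW): (-10, 9), (-9, -7), (3, -9), (1, -5), (-8, 8)
Count = 5

5
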